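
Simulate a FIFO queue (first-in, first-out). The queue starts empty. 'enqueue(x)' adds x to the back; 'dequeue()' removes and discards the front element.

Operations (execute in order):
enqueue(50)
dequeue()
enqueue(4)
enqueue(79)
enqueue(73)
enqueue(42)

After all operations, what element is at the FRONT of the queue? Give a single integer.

enqueue(50): queue = [50]
dequeue(): queue = []
enqueue(4): queue = [4]
enqueue(79): queue = [4, 79]
enqueue(73): queue = [4, 79, 73]
enqueue(42): queue = [4, 79, 73, 42]

Answer: 4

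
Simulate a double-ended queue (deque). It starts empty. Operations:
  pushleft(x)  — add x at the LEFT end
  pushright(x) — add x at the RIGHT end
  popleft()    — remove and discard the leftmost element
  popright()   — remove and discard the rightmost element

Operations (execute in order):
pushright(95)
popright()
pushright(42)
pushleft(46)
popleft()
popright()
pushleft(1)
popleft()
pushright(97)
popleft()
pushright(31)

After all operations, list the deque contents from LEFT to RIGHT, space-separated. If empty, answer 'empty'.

Answer: 31

Derivation:
pushright(95): [95]
popright(): []
pushright(42): [42]
pushleft(46): [46, 42]
popleft(): [42]
popright(): []
pushleft(1): [1]
popleft(): []
pushright(97): [97]
popleft(): []
pushright(31): [31]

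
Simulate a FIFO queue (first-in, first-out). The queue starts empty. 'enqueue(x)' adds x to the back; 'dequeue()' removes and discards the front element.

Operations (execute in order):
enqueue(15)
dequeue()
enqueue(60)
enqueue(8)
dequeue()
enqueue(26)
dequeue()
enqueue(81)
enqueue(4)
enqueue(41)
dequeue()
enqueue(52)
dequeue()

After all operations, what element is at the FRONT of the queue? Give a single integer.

Answer: 4

Derivation:
enqueue(15): queue = [15]
dequeue(): queue = []
enqueue(60): queue = [60]
enqueue(8): queue = [60, 8]
dequeue(): queue = [8]
enqueue(26): queue = [8, 26]
dequeue(): queue = [26]
enqueue(81): queue = [26, 81]
enqueue(4): queue = [26, 81, 4]
enqueue(41): queue = [26, 81, 4, 41]
dequeue(): queue = [81, 4, 41]
enqueue(52): queue = [81, 4, 41, 52]
dequeue(): queue = [4, 41, 52]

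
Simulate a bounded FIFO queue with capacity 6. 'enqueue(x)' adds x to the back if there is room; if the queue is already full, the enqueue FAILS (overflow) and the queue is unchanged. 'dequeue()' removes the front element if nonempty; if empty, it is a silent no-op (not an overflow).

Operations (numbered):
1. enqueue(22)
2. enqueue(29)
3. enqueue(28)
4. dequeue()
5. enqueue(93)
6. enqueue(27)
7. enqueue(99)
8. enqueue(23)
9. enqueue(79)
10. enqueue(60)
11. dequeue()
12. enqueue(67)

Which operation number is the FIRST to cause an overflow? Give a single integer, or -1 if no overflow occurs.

1. enqueue(22): size=1
2. enqueue(29): size=2
3. enqueue(28): size=3
4. dequeue(): size=2
5. enqueue(93): size=3
6. enqueue(27): size=4
7. enqueue(99): size=5
8. enqueue(23): size=6
9. enqueue(79): size=6=cap → OVERFLOW (fail)
10. enqueue(60): size=6=cap → OVERFLOW (fail)
11. dequeue(): size=5
12. enqueue(67): size=6

Answer: 9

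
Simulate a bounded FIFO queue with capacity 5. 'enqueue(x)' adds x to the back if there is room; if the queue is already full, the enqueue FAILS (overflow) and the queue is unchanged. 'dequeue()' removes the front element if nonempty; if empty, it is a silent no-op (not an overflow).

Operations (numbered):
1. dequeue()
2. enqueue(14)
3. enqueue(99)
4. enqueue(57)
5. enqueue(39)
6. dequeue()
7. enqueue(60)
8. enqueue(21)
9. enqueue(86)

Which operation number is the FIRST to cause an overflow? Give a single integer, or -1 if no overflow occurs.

Answer: 9

Derivation:
1. dequeue(): empty, no-op, size=0
2. enqueue(14): size=1
3. enqueue(99): size=2
4. enqueue(57): size=3
5. enqueue(39): size=4
6. dequeue(): size=3
7. enqueue(60): size=4
8. enqueue(21): size=5
9. enqueue(86): size=5=cap → OVERFLOW (fail)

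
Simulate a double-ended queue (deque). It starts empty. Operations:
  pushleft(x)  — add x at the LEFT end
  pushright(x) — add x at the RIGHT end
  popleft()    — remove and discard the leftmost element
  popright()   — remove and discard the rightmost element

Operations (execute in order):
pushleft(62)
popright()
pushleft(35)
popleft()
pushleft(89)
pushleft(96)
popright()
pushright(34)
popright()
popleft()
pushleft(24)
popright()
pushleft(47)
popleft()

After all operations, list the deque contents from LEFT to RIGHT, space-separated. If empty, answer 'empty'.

pushleft(62): [62]
popright(): []
pushleft(35): [35]
popleft(): []
pushleft(89): [89]
pushleft(96): [96, 89]
popright(): [96]
pushright(34): [96, 34]
popright(): [96]
popleft(): []
pushleft(24): [24]
popright(): []
pushleft(47): [47]
popleft(): []

Answer: empty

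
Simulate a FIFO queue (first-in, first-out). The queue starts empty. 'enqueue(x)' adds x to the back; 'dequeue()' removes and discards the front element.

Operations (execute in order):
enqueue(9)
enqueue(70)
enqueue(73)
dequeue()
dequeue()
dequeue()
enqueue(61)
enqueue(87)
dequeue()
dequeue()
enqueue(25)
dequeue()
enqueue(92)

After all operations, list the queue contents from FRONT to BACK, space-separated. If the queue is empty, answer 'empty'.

enqueue(9): [9]
enqueue(70): [9, 70]
enqueue(73): [9, 70, 73]
dequeue(): [70, 73]
dequeue(): [73]
dequeue(): []
enqueue(61): [61]
enqueue(87): [61, 87]
dequeue(): [87]
dequeue(): []
enqueue(25): [25]
dequeue(): []
enqueue(92): [92]

Answer: 92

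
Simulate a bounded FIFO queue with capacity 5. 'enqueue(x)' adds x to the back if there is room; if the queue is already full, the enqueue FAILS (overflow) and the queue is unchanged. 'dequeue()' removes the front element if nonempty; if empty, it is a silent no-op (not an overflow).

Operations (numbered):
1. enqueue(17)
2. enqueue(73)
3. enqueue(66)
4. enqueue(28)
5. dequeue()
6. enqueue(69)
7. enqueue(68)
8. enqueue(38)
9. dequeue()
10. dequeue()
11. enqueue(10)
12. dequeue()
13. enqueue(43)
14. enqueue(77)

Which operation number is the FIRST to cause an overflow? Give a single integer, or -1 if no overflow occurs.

Answer: 8

Derivation:
1. enqueue(17): size=1
2. enqueue(73): size=2
3. enqueue(66): size=3
4. enqueue(28): size=4
5. dequeue(): size=3
6. enqueue(69): size=4
7. enqueue(68): size=5
8. enqueue(38): size=5=cap → OVERFLOW (fail)
9. dequeue(): size=4
10. dequeue(): size=3
11. enqueue(10): size=4
12. dequeue(): size=3
13. enqueue(43): size=4
14. enqueue(77): size=5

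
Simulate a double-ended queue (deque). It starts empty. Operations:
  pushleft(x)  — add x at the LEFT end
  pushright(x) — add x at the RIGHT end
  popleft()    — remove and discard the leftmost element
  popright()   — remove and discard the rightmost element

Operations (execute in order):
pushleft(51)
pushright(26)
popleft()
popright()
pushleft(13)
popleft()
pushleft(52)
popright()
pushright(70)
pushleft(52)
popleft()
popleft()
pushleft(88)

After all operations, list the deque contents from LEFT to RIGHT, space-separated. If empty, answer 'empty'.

Answer: 88

Derivation:
pushleft(51): [51]
pushright(26): [51, 26]
popleft(): [26]
popright(): []
pushleft(13): [13]
popleft(): []
pushleft(52): [52]
popright(): []
pushright(70): [70]
pushleft(52): [52, 70]
popleft(): [70]
popleft(): []
pushleft(88): [88]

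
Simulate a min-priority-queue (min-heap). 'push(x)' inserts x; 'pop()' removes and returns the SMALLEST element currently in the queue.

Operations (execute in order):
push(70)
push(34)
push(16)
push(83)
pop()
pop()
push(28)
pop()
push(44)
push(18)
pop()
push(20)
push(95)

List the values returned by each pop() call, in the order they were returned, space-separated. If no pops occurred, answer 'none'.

push(70): heap contents = [70]
push(34): heap contents = [34, 70]
push(16): heap contents = [16, 34, 70]
push(83): heap contents = [16, 34, 70, 83]
pop() → 16: heap contents = [34, 70, 83]
pop() → 34: heap contents = [70, 83]
push(28): heap contents = [28, 70, 83]
pop() → 28: heap contents = [70, 83]
push(44): heap contents = [44, 70, 83]
push(18): heap contents = [18, 44, 70, 83]
pop() → 18: heap contents = [44, 70, 83]
push(20): heap contents = [20, 44, 70, 83]
push(95): heap contents = [20, 44, 70, 83, 95]

Answer: 16 34 28 18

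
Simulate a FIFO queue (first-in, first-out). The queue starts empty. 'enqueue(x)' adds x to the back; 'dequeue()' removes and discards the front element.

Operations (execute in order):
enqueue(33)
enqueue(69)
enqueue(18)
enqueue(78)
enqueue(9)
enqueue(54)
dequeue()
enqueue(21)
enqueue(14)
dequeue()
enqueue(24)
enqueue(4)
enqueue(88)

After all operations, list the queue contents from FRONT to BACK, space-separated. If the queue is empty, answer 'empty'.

enqueue(33): [33]
enqueue(69): [33, 69]
enqueue(18): [33, 69, 18]
enqueue(78): [33, 69, 18, 78]
enqueue(9): [33, 69, 18, 78, 9]
enqueue(54): [33, 69, 18, 78, 9, 54]
dequeue(): [69, 18, 78, 9, 54]
enqueue(21): [69, 18, 78, 9, 54, 21]
enqueue(14): [69, 18, 78, 9, 54, 21, 14]
dequeue(): [18, 78, 9, 54, 21, 14]
enqueue(24): [18, 78, 9, 54, 21, 14, 24]
enqueue(4): [18, 78, 9, 54, 21, 14, 24, 4]
enqueue(88): [18, 78, 9, 54, 21, 14, 24, 4, 88]

Answer: 18 78 9 54 21 14 24 4 88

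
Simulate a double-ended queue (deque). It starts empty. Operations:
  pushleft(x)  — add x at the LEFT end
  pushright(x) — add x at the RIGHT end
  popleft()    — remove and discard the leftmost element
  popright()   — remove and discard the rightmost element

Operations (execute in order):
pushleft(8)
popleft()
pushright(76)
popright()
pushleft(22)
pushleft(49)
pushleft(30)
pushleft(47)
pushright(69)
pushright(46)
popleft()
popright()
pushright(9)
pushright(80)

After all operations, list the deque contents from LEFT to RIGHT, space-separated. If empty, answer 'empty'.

Answer: 30 49 22 69 9 80

Derivation:
pushleft(8): [8]
popleft(): []
pushright(76): [76]
popright(): []
pushleft(22): [22]
pushleft(49): [49, 22]
pushleft(30): [30, 49, 22]
pushleft(47): [47, 30, 49, 22]
pushright(69): [47, 30, 49, 22, 69]
pushright(46): [47, 30, 49, 22, 69, 46]
popleft(): [30, 49, 22, 69, 46]
popright(): [30, 49, 22, 69]
pushright(9): [30, 49, 22, 69, 9]
pushright(80): [30, 49, 22, 69, 9, 80]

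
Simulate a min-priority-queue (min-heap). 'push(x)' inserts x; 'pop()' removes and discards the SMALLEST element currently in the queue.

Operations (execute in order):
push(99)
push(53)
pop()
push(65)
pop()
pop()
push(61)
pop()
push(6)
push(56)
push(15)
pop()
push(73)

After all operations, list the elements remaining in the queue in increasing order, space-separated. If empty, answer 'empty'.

Answer: 15 56 73

Derivation:
push(99): heap contents = [99]
push(53): heap contents = [53, 99]
pop() → 53: heap contents = [99]
push(65): heap contents = [65, 99]
pop() → 65: heap contents = [99]
pop() → 99: heap contents = []
push(61): heap contents = [61]
pop() → 61: heap contents = []
push(6): heap contents = [6]
push(56): heap contents = [6, 56]
push(15): heap contents = [6, 15, 56]
pop() → 6: heap contents = [15, 56]
push(73): heap contents = [15, 56, 73]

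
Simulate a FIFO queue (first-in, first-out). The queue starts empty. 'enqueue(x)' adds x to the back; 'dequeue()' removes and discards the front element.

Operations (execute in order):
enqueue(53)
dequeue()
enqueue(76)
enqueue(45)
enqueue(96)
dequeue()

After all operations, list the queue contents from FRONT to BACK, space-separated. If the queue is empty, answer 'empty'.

Answer: 45 96

Derivation:
enqueue(53): [53]
dequeue(): []
enqueue(76): [76]
enqueue(45): [76, 45]
enqueue(96): [76, 45, 96]
dequeue(): [45, 96]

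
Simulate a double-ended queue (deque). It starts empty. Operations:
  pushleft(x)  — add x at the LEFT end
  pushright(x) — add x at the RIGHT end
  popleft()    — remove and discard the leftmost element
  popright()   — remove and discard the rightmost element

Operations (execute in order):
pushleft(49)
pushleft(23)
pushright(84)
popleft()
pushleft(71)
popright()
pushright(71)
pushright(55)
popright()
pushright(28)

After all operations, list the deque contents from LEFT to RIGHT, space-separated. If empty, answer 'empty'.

Answer: 71 49 71 28

Derivation:
pushleft(49): [49]
pushleft(23): [23, 49]
pushright(84): [23, 49, 84]
popleft(): [49, 84]
pushleft(71): [71, 49, 84]
popright(): [71, 49]
pushright(71): [71, 49, 71]
pushright(55): [71, 49, 71, 55]
popright(): [71, 49, 71]
pushright(28): [71, 49, 71, 28]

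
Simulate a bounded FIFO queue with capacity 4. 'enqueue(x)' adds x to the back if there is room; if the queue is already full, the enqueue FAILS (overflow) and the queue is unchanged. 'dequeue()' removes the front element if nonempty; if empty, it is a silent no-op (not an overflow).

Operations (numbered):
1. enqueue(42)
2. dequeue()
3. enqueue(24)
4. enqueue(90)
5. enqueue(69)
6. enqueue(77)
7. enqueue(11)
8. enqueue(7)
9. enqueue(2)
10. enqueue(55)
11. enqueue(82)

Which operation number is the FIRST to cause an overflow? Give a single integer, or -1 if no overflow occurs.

Answer: 7

Derivation:
1. enqueue(42): size=1
2. dequeue(): size=0
3. enqueue(24): size=1
4. enqueue(90): size=2
5. enqueue(69): size=3
6. enqueue(77): size=4
7. enqueue(11): size=4=cap → OVERFLOW (fail)
8. enqueue(7): size=4=cap → OVERFLOW (fail)
9. enqueue(2): size=4=cap → OVERFLOW (fail)
10. enqueue(55): size=4=cap → OVERFLOW (fail)
11. enqueue(82): size=4=cap → OVERFLOW (fail)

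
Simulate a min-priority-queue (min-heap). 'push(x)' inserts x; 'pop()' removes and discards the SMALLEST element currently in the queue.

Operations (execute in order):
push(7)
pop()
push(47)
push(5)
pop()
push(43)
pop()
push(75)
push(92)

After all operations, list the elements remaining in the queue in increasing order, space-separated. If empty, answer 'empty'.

push(7): heap contents = [7]
pop() → 7: heap contents = []
push(47): heap contents = [47]
push(5): heap contents = [5, 47]
pop() → 5: heap contents = [47]
push(43): heap contents = [43, 47]
pop() → 43: heap contents = [47]
push(75): heap contents = [47, 75]
push(92): heap contents = [47, 75, 92]

Answer: 47 75 92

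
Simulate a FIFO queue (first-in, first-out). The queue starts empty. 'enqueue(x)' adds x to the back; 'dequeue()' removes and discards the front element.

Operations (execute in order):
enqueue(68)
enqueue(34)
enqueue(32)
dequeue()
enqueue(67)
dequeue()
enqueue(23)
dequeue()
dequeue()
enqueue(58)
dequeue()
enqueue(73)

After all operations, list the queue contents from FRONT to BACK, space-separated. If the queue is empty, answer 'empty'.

enqueue(68): [68]
enqueue(34): [68, 34]
enqueue(32): [68, 34, 32]
dequeue(): [34, 32]
enqueue(67): [34, 32, 67]
dequeue(): [32, 67]
enqueue(23): [32, 67, 23]
dequeue(): [67, 23]
dequeue(): [23]
enqueue(58): [23, 58]
dequeue(): [58]
enqueue(73): [58, 73]

Answer: 58 73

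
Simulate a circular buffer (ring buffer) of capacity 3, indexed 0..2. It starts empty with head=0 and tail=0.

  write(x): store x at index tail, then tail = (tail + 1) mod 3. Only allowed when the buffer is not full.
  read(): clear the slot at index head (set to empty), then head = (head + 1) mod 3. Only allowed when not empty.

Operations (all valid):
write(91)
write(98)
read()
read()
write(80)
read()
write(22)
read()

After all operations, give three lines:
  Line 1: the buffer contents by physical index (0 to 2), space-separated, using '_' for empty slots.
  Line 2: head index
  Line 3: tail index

write(91): buf=[91 _ _], head=0, tail=1, size=1
write(98): buf=[91 98 _], head=0, tail=2, size=2
read(): buf=[_ 98 _], head=1, tail=2, size=1
read(): buf=[_ _ _], head=2, tail=2, size=0
write(80): buf=[_ _ 80], head=2, tail=0, size=1
read(): buf=[_ _ _], head=0, tail=0, size=0
write(22): buf=[22 _ _], head=0, tail=1, size=1
read(): buf=[_ _ _], head=1, tail=1, size=0

Answer: _ _ _
1
1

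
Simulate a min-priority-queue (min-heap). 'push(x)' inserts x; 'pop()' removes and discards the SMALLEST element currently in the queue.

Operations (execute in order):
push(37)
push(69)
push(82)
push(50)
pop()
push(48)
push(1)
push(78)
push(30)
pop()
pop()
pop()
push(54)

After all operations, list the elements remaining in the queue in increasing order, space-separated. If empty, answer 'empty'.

Answer: 50 54 69 78 82

Derivation:
push(37): heap contents = [37]
push(69): heap contents = [37, 69]
push(82): heap contents = [37, 69, 82]
push(50): heap contents = [37, 50, 69, 82]
pop() → 37: heap contents = [50, 69, 82]
push(48): heap contents = [48, 50, 69, 82]
push(1): heap contents = [1, 48, 50, 69, 82]
push(78): heap contents = [1, 48, 50, 69, 78, 82]
push(30): heap contents = [1, 30, 48, 50, 69, 78, 82]
pop() → 1: heap contents = [30, 48, 50, 69, 78, 82]
pop() → 30: heap contents = [48, 50, 69, 78, 82]
pop() → 48: heap contents = [50, 69, 78, 82]
push(54): heap contents = [50, 54, 69, 78, 82]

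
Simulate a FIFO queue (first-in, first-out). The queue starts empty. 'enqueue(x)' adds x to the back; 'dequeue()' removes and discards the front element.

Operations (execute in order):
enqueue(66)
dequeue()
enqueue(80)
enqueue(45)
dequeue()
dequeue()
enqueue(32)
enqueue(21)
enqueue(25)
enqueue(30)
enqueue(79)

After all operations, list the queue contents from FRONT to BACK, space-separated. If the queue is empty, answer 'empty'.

Answer: 32 21 25 30 79

Derivation:
enqueue(66): [66]
dequeue(): []
enqueue(80): [80]
enqueue(45): [80, 45]
dequeue(): [45]
dequeue(): []
enqueue(32): [32]
enqueue(21): [32, 21]
enqueue(25): [32, 21, 25]
enqueue(30): [32, 21, 25, 30]
enqueue(79): [32, 21, 25, 30, 79]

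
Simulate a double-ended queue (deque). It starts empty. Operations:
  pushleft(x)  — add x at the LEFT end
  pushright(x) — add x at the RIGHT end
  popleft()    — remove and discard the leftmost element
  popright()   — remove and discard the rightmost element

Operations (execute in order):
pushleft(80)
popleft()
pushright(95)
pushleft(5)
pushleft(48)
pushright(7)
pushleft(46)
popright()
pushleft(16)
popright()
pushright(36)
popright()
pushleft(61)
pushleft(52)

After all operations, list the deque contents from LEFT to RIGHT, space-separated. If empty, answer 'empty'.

pushleft(80): [80]
popleft(): []
pushright(95): [95]
pushleft(5): [5, 95]
pushleft(48): [48, 5, 95]
pushright(7): [48, 5, 95, 7]
pushleft(46): [46, 48, 5, 95, 7]
popright(): [46, 48, 5, 95]
pushleft(16): [16, 46, 48, 5, 95]
popright(): [16, 46, 48, 5]
pushright(36): [16, 46, 48, 5, 36]
popright(): [16, 46, 48, 5]
pushleft(61): [61, 16, 46, 48, 5]
pushleft(52): [52, 61, 16, 46, 48, 5]

Answer: 52 61 16 46 48 5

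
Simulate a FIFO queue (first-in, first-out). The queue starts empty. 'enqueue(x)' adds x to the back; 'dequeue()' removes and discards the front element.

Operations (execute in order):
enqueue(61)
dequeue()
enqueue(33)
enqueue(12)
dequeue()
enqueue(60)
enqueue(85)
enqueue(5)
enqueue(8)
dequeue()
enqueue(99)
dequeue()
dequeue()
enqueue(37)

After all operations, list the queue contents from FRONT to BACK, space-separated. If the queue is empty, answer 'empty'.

Answer: 5 8 99 37

Derivation:
enqueue(61): [61]
dequeue(): []
enqueue(33): [33]
enqueue(12): [33, 12]
dequeue(): [12]
enqueue(60): [12, 60]
enqueue(85): [12, 60, 85]
enqueue(5): [12, 60, 85, 5]
enqueue(8): [12, 60, 85, 5, 8]
dequeue(): [60, 85, 5, 8]
enqueue(99): [60, 85, 5, 8, 99]
dequeue(): [85, 5, 8, 99]
dequeue(): [5, 8, 99]
enqueue(37): [5, 8, 99, 37]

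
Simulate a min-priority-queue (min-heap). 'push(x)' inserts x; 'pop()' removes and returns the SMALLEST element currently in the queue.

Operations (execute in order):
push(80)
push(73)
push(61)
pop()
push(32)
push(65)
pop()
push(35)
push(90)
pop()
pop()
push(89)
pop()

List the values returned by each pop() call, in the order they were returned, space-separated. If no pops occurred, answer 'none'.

push(80): heap contents = [80]
push(73): heap contents = [73, 80]
push(61): heap contents = [61, 73, 80]
pop() → 61: heap contents = [73, 80]
push(32): heap contents = [32, 73, 80]
push(65): heap contents = [32, 65, 73, 80]
pop() → 32: heap contents = [65, 73, 80]
push(35): heap contents = [35, 65, 73, 80]
push(90): heap contents = [35, 65, 73, 80, 90]
pop() → 35: heap contents = [65, 73, 80, 90]
pop() → 65: heap contents = [73, 80, 90]
push(89): heap contents = [73, 80, 89, 90]
pop() → 73: heap contents = [80, 89, 90]

Answer: 61 32 35 65 73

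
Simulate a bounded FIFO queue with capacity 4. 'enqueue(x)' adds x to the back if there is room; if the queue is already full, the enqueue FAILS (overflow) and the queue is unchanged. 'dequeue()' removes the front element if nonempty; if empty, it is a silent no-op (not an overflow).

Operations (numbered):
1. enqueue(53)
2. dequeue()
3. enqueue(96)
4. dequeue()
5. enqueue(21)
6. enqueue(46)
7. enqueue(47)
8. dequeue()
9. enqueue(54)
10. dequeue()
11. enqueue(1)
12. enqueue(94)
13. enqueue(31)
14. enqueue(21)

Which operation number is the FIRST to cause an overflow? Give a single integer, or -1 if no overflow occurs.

1. enqueue(53): size=1
2. dequeue(): size=0
3. enqueue(96): size=1
4. dequeue(): size=0
5. enqueue(21): size=1
6. enqueue(46): size=2
7. enqueue(47): size=3
8. dequeue(): size=2
9. enqueue(54): size=3
10. dequeue(): size=2
11. enqueue(1): size=3
12. enqueue(94): size=4
13. enqueue(31): size=4=cap → OVERFLOW (fail)
14. enqueue(21): size=4=cap → OVERFLOW (fail)

Answer: 13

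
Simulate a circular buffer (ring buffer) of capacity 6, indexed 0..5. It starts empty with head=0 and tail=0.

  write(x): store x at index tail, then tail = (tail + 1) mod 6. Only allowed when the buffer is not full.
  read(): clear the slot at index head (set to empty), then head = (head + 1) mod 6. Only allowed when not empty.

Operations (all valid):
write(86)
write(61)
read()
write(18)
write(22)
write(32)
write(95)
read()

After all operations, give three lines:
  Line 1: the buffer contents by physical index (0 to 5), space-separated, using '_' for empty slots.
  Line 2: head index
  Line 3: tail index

Answer: _ _ 18 22 32 95
2
0

Derivation:
write(86): buf=[86 _ _ _ _ _], head=0, tail=1, size=1
write(61): buf=[86 61 _ _ _ _], head=0, tail=2, size=2
read(): buf=[_ 61 _ _ _ _], head=1, tail=2, size=1
write(18): buf=[_ 61 18 _ _ _], head=1, tail=3, size=2
write(22): buf=[_ 61 18 22 _ _], head=1, tail=4, size=3
write(32): buf=[_ 61 18 22 32 _], head=1, tail=5, size=4
write(95): buf=[_ 61 18 22 32 95], head=1, tail=0, size=5
read(): buf=[_ _ 18 22 32 95], head=2, tail=0, size=4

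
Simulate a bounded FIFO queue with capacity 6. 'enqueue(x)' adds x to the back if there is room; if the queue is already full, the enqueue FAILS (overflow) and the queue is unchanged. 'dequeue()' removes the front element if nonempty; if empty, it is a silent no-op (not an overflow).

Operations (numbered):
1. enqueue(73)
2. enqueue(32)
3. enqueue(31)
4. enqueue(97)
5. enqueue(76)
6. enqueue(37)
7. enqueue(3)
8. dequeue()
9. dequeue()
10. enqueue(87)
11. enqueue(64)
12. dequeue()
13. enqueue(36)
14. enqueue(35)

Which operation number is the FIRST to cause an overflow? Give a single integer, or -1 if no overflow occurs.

Answer: 7

Derivation:
1. enqueue(73): size=1
2. enqueue(32): size=2
3. enqueue(31): size=3
4. enqueue(97): size=4
5. enqueue(76): size=5
6. enqueue(37): size=6
7. enqueue(3): size=6=cap → OVERFLOW (fail)
8. dequeue(): size=5
9. dequeue(): size=4
10. enqueue(87): size=5
11. enqueue(64): size=6
12. dequeue(): size=5
13. enqueue(36): size=6
14. enqueue(35): size=6=cap → OVERFLOW (fail)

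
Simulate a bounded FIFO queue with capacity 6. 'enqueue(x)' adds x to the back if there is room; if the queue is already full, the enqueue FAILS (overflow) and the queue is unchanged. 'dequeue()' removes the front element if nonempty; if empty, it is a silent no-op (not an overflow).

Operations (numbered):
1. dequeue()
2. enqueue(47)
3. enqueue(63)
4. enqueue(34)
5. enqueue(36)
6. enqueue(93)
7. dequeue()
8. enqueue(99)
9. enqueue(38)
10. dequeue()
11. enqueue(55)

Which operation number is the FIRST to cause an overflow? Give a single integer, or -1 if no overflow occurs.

1. dequeue(): empty, no-op, size=0
2. enqueue(47): size=1
3. enqueue(63): size=2
4. enqueue(34): size=3
5. enqueue(36): size=4
6. enqueue(93): size=5
7. dequeue(): size=4
8. enqueue(99): size=5
9. enqueue(38): size=6
10. dequeue(): size=5
11. enqueue(55): size=6

Answer: -1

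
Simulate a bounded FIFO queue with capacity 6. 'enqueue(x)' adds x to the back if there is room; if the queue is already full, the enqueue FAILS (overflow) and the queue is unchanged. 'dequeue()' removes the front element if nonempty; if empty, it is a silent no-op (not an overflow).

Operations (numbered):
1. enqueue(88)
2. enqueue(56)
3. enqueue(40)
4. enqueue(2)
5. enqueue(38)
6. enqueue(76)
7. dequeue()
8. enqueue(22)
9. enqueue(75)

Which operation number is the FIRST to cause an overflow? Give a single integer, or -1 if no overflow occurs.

Answer: 9

Derivation:
1. enqueue(88): size=1
2. enqueue(56): size=2
3. enqueue(40): size=3
4. enqueue(2): size=4
5. enqueue(38): size=5
6. enqueue(76): size=6
7. dequeue(): size=5
8. enqueue(22): size=6
9. enqueue(75): size=6=cap → OVERFLOW (fail)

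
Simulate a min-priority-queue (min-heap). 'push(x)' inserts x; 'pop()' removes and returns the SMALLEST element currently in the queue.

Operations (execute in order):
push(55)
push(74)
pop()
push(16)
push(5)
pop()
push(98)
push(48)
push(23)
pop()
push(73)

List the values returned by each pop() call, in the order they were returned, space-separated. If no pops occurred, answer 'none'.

push(55): heap contents = [55]
push(74): heap contents = [55, 74]
pop() → 55: heap contents = [74]
push(16): heap contents = [16, 74]
push(5): heap contents = [5, 16, 74]
pop() → 5: heap contents = [16, 74]
push(98): heap contents = [16, 74, 98]
push(48): heap contents = [16, 48, 74, 98]
push(23): heap contents = [16, 23, 48, 74, 98]
pop() → 16: heap contents = [23, 48, 74, 98]
push(73): heap contents = [23, 48, 73, 74, 98]

Answer: 55 5 16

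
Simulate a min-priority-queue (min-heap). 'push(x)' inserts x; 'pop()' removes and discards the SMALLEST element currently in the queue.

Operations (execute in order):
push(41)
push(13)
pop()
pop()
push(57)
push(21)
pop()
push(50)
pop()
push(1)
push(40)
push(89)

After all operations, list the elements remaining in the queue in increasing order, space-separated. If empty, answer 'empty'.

push(41): heap contents = [41]
push(13): heap contents = [13, 41]
pop() → 13: heap contents = [41]
pop() → 41: heap contents = []
push(57): heap contents = [57]
push(21): heap contents = [21, 57]
pop() → 21: heap contents = [57]
push(50): heap contents = [50, 57]
pop() → 50: heap contents = [57]
push(1): heap contents = [1, 57]
push(40): heap contents = [1, 40, 57]
push(89): heap contents = [1, 40, 57, 89]

Answer: 1 40 57 89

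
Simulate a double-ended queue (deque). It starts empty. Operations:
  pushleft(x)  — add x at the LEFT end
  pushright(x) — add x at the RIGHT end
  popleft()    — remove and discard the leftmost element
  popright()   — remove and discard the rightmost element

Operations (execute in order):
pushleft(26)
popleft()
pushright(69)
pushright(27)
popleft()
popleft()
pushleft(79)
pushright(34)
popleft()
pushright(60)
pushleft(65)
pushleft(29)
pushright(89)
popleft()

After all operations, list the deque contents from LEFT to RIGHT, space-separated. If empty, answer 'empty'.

pushleft(26): [26]
popleft(): []
pushright(69): [69]
pushright(27): [69, 27]
popleft(): [27]
popleft(): []
pushleft(79): [79]
pushright(34): [79, 34]
popleft(): [34]
pushright(60): [34, 60]
pushleft(65): [65, 34, 60]
pushleft(29): [29, 65, 34, 60]
pushright(89): [29, 65, 34, 60, 89]
popleft(): [65, 34, 60, 89]

Answer: 65 34 60 89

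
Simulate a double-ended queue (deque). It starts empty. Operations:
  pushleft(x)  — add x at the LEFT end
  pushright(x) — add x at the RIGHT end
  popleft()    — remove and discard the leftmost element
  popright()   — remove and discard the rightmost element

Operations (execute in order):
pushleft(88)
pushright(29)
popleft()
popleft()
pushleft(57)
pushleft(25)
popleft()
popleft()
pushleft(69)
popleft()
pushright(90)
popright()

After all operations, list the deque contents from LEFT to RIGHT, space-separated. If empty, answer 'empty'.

Answer: empty

Derivation:
pushleft(88): [88]
pushright(29): [88, 29]
popleft(): [29]
popleft(): []
pushleft(57): [57]
pushleft(25): [25, 57]
popleft(): [57]
popleft(): []
pushleft(69): [69]
popleft(): []
pushright(90): [90]
popright(): []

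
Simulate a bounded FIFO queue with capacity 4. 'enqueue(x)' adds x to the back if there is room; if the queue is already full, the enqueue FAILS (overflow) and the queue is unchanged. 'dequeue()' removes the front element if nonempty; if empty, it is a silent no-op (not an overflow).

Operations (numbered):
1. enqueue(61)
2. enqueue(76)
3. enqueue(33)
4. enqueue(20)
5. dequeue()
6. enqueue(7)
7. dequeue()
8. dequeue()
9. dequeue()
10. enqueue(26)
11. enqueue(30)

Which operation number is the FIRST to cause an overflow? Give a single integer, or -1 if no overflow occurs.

1. enqueue(61): size=1
2. enqueue(76): size=2
3. enqueue(33): size=3
4. enqueue(20): size=4
5. dequeue(): size=3
6. enqueue(7): size=4
7. dequeue(): size=3
8. dequeue(): size=2
9. dequeue(): size=1
10. enqueue(26): size=2
11. enqueue(30): size=3

Answer: -1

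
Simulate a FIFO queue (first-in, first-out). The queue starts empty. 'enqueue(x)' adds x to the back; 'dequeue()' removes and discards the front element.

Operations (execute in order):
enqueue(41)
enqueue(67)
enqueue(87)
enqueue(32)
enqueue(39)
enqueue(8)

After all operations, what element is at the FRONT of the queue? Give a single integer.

enqueue(41): queue = [41]
enqueue(67): queue = [41, 67]
enqueue(87): queue = [41, 67, 87]
enqueue(32): queue = [41, 67, 87, 32]
enqueue(39): queue = [41, 67, 87, 32, 39]
enqueue(8): queue = [41, 67, 87, 32, 39, 8]

Answer: 41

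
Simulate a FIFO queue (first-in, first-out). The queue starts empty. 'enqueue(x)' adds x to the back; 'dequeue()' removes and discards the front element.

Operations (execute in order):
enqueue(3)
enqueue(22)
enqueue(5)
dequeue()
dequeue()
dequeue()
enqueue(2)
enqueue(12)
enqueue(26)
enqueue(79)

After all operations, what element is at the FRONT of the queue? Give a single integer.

Answer: 2

Derivation:
enqueue(3): queue = [3]
enqueue(22): queue = [3, 22]
enqueue(5): queue = [3, 22, 5]
dequeue(): queue = [22, 5]
dequeue(): queue = [5]
dequeue(): queue = []
enqueue(2): queue = [2]
enqueue(12): queue = [2, 12]
enqueue(26): queue = [2, 12, 26]
enqueue(79): queue = [2, 12, 26, 79]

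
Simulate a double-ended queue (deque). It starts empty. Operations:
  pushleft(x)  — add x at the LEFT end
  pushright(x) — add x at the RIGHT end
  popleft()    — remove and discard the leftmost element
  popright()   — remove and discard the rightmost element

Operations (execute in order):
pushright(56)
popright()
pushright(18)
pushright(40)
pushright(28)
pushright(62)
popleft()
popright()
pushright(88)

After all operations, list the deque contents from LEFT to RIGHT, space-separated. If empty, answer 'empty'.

Answer: 40 28 88

Derivation:
pushright(56): [56]
popright(): []
pushright(18): [18]
pushright(40): [18, 40]
pushright(28): [18, 40, 28]
pushright(62): [18, 40, 28, 62]
popleft(): [40, 28, 62]
popright(): [40, 28]
pushright(88): [40, 28, 88]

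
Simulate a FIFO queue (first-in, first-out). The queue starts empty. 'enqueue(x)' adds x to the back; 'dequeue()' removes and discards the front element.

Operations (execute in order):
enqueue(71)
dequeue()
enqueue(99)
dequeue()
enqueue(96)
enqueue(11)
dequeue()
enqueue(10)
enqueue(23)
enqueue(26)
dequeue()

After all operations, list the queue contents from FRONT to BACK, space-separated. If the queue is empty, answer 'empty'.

enqueue(71): [71]
dequeue(): []
enqueue(99): [99]
dequeue(): []
enqueue(96): [96]
enqueue(11): [96, 11]
dequeue(): [11]
enqueue(10): [11, 10]
enqueue(23): [11, 10, 23]
enqueue(26): [11, 10, 23, 26]
dequeue(): [10, 23, 26]

Answer: 10 23 26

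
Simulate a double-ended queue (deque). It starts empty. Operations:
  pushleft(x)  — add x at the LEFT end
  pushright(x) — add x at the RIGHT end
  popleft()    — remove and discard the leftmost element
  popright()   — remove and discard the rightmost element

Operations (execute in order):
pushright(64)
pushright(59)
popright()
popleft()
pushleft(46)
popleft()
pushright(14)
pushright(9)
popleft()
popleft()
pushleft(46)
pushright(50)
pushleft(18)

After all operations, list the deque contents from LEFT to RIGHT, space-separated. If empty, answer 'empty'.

pushright(64): [64]
pushright(59): [64, 59]
popright(): [64]
popleft(): []
pushleft(46): [46]
popleft(): []
pushright(14): [14]
pushright(9): [14, 9]
popleft(): [9]
popleft(): []
pushleft(46): [46]
pushright(50): [46, 50]
pushleft(18): [18, 46, 50]

Answer: 18 46 50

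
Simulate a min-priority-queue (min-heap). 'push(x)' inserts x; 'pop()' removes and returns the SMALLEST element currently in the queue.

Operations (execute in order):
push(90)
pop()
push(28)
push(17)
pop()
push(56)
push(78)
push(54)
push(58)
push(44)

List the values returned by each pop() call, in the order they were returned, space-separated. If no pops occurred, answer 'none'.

Answer: 90 17

Derivation:
push(90): heap contents = [90]
pop() → 90: heap contents = []
push(28): heap contents = [28]
push(17): heap contents = [17, 28]
pop() → 17: heap contents = [28]
push(56): heap contents = [28, 56]
push(78): heap contents = [28, 56, 78]
push(54): heap contents = [28, 54, 56, 78]
push(58): heap contents = [28, 54, 56, 58, 78]
push(44): heap contents = [28, 44, 54, 56, 58, 78]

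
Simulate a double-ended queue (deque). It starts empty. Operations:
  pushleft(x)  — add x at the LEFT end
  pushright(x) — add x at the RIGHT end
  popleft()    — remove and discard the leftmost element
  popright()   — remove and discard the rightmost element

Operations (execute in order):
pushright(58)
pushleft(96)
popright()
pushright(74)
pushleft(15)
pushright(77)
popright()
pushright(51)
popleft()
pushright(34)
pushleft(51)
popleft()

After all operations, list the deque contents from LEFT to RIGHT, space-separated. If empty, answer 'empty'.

Answer: 96 74 51 34

Derivation:
pushright(58): [58]
pushleft(96): [96, 58]
popright(): [96]
pushright(74): [96, 74]
pushleft(15): [15, 96, 74]
pushright(77): [15, 96, 74, 77]
popright(): [15, 96, 74]
pushright(51): [15, 96, 74, 51]
popleft(): [96, 74, 51]
pushright(34): [96, 74, 51, 34]
pushleft(51): [51, 96, 74, 51, 34]
popleft(): [96, 74, 51, 34]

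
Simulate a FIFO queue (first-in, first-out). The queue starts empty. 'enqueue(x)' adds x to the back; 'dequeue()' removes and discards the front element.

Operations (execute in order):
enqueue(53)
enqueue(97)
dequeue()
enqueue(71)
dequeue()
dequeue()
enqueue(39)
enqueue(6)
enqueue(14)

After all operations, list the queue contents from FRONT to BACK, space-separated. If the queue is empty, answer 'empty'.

Answer: 39 6 14

Derivation:
enqueue(53): [53]
enqueue(97): [53, 97]
dequeue(): [97]
enqueue(71): [97, 71]
dequeue(): [71]
dequeue(): []
enqueue(39): [39]
enqueue(6): [39, 6]
enqueue(14): [39, 6, 14]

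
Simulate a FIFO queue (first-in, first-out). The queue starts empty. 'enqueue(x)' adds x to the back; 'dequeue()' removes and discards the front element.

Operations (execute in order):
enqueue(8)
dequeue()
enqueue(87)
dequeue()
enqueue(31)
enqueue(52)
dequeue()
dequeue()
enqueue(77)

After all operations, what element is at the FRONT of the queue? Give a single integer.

Answer: 77

Derivation:
enqueue(8): queue = [8]
dequeue(): queue = []
enqueue(87): queue = [87]
dequeue(): queue = []
enqueue(31): queue = [31]
enqueue(52): queue = [31, 52]
dequeue(): queue = [52]
dequeue(): queue = []
enqueue(77): queue = [77]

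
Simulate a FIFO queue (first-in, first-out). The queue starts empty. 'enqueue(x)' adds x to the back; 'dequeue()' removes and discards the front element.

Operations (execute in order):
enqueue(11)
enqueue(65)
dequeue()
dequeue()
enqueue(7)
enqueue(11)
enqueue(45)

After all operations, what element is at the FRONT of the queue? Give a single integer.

enqueue(11): queue = [11]
enqueue(65): queue = [11, 65]
dequeue(): queue = [65]
dequeue(): queue = []
enqueue(7): queue = [7]
enqueue(11): queue = [7, 11]
enqueue(45): queue = [7, 11, 45]

Answer: 7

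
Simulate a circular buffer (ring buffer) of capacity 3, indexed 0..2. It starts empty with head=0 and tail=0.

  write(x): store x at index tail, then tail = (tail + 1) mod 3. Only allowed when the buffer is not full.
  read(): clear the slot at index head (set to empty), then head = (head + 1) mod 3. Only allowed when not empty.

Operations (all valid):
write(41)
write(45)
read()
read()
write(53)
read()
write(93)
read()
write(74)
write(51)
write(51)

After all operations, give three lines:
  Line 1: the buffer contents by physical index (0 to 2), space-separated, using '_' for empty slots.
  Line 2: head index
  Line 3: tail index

write(41): buf=[41 _ _], head=0, tail=1, size=1
write(45): buf=[41 45 _], head=0, tail=2, size=2
read(): buf=[_ 45 _], head=1, tail=2, size=1
read(): buf=[_ _ _], head=2, tail=2, size=0
write(53): buf=[_ _ 53], head=2, tail=0, size=1
read(): buf=[_ _ _], head=0, tail=0, size=0
write(93): buf=[93 _ _], head=0, tail=1, size=1
read(): buf=[_ _ _], head=1, tail=1, size=0
write(74): buf=[_ 74 _], head=1, tail=2, size=1
write(51): buf=[_ 74 51], head=1, tail=0, size=2
write(51): buf=[51 74 51], head=1, tail=1, size=3

Answer: 51 74 51
1
1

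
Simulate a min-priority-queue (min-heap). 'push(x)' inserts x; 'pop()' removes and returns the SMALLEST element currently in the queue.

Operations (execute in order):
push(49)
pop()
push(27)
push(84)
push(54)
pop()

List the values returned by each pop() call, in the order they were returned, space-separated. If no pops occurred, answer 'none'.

push(49): heap contents = [49]
pop() → 49: heap contents = []
push(27): heap contents = [27]
push(84): heap contents = [27, 84]
push(54): heap contents = [27, 54, 84]
pop() → 27: heap contents = [54, 84]

Answer: 49 27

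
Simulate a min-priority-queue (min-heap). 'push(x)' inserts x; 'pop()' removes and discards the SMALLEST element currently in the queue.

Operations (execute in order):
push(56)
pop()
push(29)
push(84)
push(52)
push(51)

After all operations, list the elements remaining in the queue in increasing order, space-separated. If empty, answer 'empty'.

Answer: 29 51 52 84

Derivation:
push(56): heap contents = [56]
pop() → 56: heap contents = []
push(29): heap contents = [29]
push(84): heap contents = [29, 84]
push(52): heap contents = [29, 52, 84]
push(51): heap contents = [29, 51, 52, 84]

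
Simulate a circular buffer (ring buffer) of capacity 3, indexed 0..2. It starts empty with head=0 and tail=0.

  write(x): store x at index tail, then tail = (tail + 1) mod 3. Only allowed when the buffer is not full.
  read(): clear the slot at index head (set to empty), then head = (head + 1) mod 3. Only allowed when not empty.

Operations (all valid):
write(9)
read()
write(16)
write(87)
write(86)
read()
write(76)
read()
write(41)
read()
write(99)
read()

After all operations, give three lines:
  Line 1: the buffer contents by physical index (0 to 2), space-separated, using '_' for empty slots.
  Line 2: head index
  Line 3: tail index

write(9): buf=[9 _ _], head=0, tail=1, size=1
read(): buf=[_ _ _], head=1, tail=1, size=0
write(16): buf=[_ 16 _], head=1, tail=2, size=1
write(87): buf=[_ 16 87], head=1, tail=0, size=2
write(86): buf=[86 16 87], head=1, tail=1, size=3
read(): buf=[86 _ 87], head=2, tail=1, size=2
write(76): buf=[86 76 87], head=2, tail=2, size=3
read(): buf=[86 76 _], head=0, tail=2, size=2
write(41): buf=[86 76 41], head=0, tail=0, size=3
read(): buf=[_ 76 41], head=1, tail=0, size=2
write(99): buf=[99 76 41], head=1, tail=1, size=3
read(): buf=[99 _ 41], head=2, tail=1, size=2

Answer: 99 _ 41
2
1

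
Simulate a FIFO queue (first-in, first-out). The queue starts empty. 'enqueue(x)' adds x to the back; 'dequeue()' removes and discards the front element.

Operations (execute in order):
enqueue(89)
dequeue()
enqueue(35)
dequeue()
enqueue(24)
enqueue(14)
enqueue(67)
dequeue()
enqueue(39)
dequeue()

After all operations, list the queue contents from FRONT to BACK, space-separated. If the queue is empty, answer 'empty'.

Answer: 67 39

Derivation:
enqueue(89): [89]
dequeue(): []
enqueue(35): [35]
dequeue(): []
enqueue(24): [24]
enqueue(14): [24, 14]
enqueue(67): [24, 14, 67]
dequeue(): [14, 67]
enqueue(39): [14, 67, 39]
dequeue(): [67, 39]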